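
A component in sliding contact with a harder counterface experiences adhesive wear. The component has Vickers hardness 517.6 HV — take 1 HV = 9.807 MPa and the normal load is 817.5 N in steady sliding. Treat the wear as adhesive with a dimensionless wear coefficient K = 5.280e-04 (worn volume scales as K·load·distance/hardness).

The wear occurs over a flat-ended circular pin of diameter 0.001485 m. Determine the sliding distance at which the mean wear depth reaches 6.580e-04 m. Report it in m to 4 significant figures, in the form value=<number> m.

value=13.40 m

Intermediate values are printed rounded; the algebra runs at exact precision, and a lone final rounding: 4 significant digits.
Hardness H = 517.6 HV × 9.807 MPa/HV = 5076 MPa = 5.076e+09 Pa.
Contact area A = π·d²/4 = π·(0.001485 m)²/4 = 1.732e-06 m².
Restated in SI base units: W = 817.5 N, H = 5.076e+09 Pa, K = 5.280e-04.
Wearable volume V_lim = h_lim·A = 6.580e-04 · 1.732e-06 = 1.140e-09 m³.
So the life L = V_lim·H/(K·W) = 1.140e-09 · 5.076e+09 / (5.280e-04 · 817.5) = 13.40 m.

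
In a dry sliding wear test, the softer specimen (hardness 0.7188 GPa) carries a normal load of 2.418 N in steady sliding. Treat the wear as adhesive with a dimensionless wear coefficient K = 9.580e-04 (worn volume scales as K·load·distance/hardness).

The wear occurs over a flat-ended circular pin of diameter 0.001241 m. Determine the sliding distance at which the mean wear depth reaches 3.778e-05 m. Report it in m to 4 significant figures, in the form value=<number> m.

value=14.18 m

The intermediates are shown rounded. Each operation holds full precision, and a lone final rounding to four significant figures.
Convert: Hardness H = 0.7188 GPa = 7.188e+08 Pa.
Convert: Contact area A = π·d²/4 = π·(0.001241 m)²/4 = 1.210e-06 m².
Working in SI base units: W = 2.418 N, H = 7.188e+08 Pa, K = 9.580e-04.
Limit volume V_lim = h_lim·A = 3.778e-05 · 1.210e-06 = 4.570e-11 m³.
Inverting, life L = V_lim·H/(K·W) = 4.570e-11 · 7.188e+08 / (9.580e-04 · 2.418) = 14.18 m.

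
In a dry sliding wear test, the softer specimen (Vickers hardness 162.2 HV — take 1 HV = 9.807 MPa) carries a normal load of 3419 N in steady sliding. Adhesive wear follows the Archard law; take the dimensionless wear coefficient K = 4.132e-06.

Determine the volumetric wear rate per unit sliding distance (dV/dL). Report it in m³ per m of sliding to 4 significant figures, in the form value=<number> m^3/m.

Every step keeps full float precision; shown intermediates are rounded. Rounded just once to 4 significant figures.
Hardness H = 162.2 HV × 9.807 MPa/HV = 1591 MPa = 1.591e+09 Pa.
In SI base units: W = 3419 N, H = 1.591e+09 Pa, K = 4.132e-06.
Sliding wear rate dV/dL = K·W/H: 4.132e-06 · 3419 / 1.591e+09 = 8.881e-12 m³/m.

value=8.881e-12 m^3/m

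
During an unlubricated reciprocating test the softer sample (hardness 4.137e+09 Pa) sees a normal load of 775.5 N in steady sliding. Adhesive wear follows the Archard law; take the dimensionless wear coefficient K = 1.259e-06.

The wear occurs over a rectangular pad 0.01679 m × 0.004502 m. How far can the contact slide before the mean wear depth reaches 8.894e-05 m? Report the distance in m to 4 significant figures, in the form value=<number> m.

value=2.849e+04 m

Displayed values are rounded. All arithmetic keeps full float precision; one last rounding, at 4 significant figures.
Convert: Contact area A = 0.01679 m × 0.004502 m = 7.559e-05 m².
Collected in SI base units: W = 775.5 N, H = 4.137e+09 Pa, K = 1.259e-06.
Volume at the limit: V_lim = h_lim·A = 8.894e-05 · 7.559e-05 = 6.723e-09 m³.
Life L = V_lim·H/(K·W) = 6.723e-09 · 4.137e+09 / (1.259e-06 · 775.5) = 2.849e+04 m.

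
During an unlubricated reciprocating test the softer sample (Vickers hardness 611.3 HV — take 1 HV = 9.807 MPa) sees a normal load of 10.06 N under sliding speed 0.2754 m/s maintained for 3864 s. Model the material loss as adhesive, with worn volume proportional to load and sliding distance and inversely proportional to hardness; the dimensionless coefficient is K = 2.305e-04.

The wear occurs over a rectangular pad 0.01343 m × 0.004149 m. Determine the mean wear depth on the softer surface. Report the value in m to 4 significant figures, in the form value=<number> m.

value=7.387e-06 m

Intermediate values appear rounded; every step keeps exact precision — rounded just once: four significant figures.
Sliding distance L = v·t = 0.2754 m/s × 3864 s = 1064 m.
Hardness H = 611.3 HV × 9.807 MPa/HV = 5995 MPa = 5.995e+09 Pa.
Contact area A = 0.01343 m × 0.004149 m = 5.572e-05 m².
As SI base values: W = 10.06 N, H = 5.995e+09 Pa, K = 2.305e-04.
Archard volume V = K·W·L/H = 2.305e-04 · 10.06 · 1064 / 5.995e+09 = 4.116e-10 m³.
Average depth h = V/A = 4.116e-10 / 5.572e-05 = 7.387e-06 m.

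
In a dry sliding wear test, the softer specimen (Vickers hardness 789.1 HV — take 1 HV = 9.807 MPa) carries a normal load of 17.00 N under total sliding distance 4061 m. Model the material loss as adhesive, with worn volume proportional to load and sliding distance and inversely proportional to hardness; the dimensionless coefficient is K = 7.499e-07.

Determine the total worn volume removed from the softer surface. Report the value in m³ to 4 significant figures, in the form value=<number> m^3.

value=6.690e-12 m^3

All arithmetic runs at full float precision — displayed values are rounded — rounded once at the end: four significant figures.
Hardness H = 789.1 HV × 9.807 MPa/HV = 7739 MPa = 7.739e+09 Pa.
In SI base units: W = 17.00 N, H = 7.739e+09 Pa, K = 7.499e-07.
Archard volume V = K·W·L/H = 7.499e-07 · 17.00 · 4061 / 7.739e+09 = 6.690e-12 m³.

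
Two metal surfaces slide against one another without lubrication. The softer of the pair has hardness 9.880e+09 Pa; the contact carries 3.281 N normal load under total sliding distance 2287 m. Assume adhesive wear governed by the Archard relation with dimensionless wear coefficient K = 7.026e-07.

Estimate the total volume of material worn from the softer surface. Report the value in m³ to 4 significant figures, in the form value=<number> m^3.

The intermediates are shown rounded; all working math carries full float precision — rounded once at the end to four significant figures.
In SI base units: W = 3.281 N, H = 9.880e+09 Pa, K = 7.026e-07.
Volume removed: V = K·W·L/H = 7.026e-07 · 3.281 · 2287 / 9.880e+09 = 5.336e-13 m³.

value=5.336e-13 m^3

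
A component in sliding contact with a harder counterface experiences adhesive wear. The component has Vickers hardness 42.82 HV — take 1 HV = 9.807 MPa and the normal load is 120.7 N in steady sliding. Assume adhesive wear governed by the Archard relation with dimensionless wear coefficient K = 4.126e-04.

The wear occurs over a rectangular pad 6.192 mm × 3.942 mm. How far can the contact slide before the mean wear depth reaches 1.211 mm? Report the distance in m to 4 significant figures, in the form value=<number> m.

value=249.3 m

Intermediates appear rounded; all working math runs at full float precision. Rounded just once to four significant figures.
Convert: Hardness H = 42.82 HV × 9.807 MPa/HV = 419.9 MPa = 4.199e+08 Pa.
Convert: Pad sides 6.192 mm × 3.942 mm = 0.006192 m × 0.003942 m. Contact area A = 0.006192 m × 0.003942 m = 2.441e-05 m².
Convert: Depth limit h_lim = 1.211 mm = 0.001211 m.
Collected in SI base units: W = 120.7 N, H = 4.199e+08 Pa, K = 4.126e-04.
Permissible volume V_lim = h_lim·A = 0.001211 · 2.441e-05 = 2.956e-08 m³.
Inverting, life L = V_lim·H/(K·W) = 2.956e-08 · 4.199e+08 / (4.126e-04 · 120.7) = 249.3 m.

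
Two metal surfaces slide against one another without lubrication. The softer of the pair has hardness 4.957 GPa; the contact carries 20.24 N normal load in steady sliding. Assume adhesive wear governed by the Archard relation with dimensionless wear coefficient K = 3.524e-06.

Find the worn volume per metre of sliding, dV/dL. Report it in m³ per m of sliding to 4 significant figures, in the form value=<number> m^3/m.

value=1.439e-14 m^3/m

Intermediates are shown rounded. The computation holds full precision, and a single final rounding, at 4 significant figures.
Hardness H = 4.957 GPa = 4.957e+09 Pa.
SI base units throughout: W = 20.24 N, H = 4.957e+09 Pa, K = 3.524e-06.
Sliding wear rate dV/dL = K·W/H — distance-free: 3.524e-06 · 20.24 / 4.957e+09 = 1.439e-14 m³/m.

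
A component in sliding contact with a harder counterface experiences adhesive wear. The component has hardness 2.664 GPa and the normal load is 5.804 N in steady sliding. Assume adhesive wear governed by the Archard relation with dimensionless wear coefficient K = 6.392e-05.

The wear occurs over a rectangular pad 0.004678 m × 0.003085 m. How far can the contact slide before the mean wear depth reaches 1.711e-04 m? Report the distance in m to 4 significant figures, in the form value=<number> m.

value=1.773e+04 m

The intermediates are shown rounded. All working math carries full float precision, and a single final rounding, at four significant digits.
Convert: Hardness H = 2.664 GPa = 2.664e+09 Pa.
Convert: Contact area A = 0.004678 m × 0.003085 m = 1.443e-05 m².
Restated in SI base units: W = 5.804 N, H = 2.664e+09 Pa, K = 6.392e-05.
Permissible volume V_lim = h_lim·A = 1.711e-04 · 1.443e-05 = 2.469e-09 m³.
So the life L = V_lim·H/(K·W) = 2.469e-09 · 2.664e+09 / (6.392e-05 · 5.804) = 1.773e+04 m.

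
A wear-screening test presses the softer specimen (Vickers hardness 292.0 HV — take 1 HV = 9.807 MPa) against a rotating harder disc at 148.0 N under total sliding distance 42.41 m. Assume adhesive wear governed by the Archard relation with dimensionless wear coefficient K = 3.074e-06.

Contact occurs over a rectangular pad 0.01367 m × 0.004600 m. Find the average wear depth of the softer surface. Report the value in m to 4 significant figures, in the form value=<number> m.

The intermediates appear rounded — all working math runs at exact precision; rounded just once: four significant digits.
Convert: Hardness H = 292.0 HV × 9.807 MPa/HV = 2864 MPa = 2.864e+09 Pa.
Convert: Contact area A = 0.01367 m × 0.004600 m = 6.288e-05 m².
In SI base units: W = 148.0 N, H = 2.864e+09 Pa, K = 3.074e-06.
Apply Archard: V = K·W·L/H = 3.074e-06 · 148.0 · 42.41 / 2.864e+09 = 6.738e-12 m³.
Mean depth h = V/A = 6.738e-12 / 6.288e-05 = 1.071e-07 m.

value=1.071e-07 m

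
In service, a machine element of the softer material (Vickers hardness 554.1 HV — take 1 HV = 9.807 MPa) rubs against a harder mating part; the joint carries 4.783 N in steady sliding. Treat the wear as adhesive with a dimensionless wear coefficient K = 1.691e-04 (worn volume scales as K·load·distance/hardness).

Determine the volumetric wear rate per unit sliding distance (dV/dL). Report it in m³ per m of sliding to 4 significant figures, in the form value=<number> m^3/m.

The computation holds full precision. Intermediate values appear rounded; rounded once at the end to 4 significant figures.
Convert: Hardness H = 554.1 HV × 9.807 MPa/HV = 5434 MPa = 5.434e+09 Pa.
SI base units throughout: W = 4.783 N, H = 5.434e+09 Pa, K = 1.691e-04.
Rate of wear dV/dL = K·W/H: 1.691e-04 · 4.783 / 5.434e+09 = 1.488e-13 m³/m.

value=1.488e-13 m^3/m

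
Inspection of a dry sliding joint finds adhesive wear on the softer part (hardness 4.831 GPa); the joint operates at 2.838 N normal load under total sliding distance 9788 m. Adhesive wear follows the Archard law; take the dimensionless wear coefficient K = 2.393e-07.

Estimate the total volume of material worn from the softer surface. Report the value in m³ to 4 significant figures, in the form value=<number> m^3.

value=1.376e-12 m^3

Intermediates are shown rounded, and each operation runs at exact precision. Rounded just once to 4 significant figures.
Convert: Hardness H = 4.831 GPa = 4.831e+09 Pa.
In SI base units: W = 2.838 N, H = 4.831e+09 Pa, K = 2.393e-07.
Worn volume V = K·W·L/H = 2.393e-07 · 2.838 · 9788 / 4.831e+09 = 1.376e-12 m³.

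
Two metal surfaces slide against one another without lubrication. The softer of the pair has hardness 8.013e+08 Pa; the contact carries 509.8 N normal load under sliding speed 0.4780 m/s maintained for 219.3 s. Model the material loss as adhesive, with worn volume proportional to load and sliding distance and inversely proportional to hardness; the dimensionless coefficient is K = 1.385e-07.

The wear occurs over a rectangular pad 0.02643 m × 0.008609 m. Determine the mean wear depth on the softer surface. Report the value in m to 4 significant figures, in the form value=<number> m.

value=4.059e-08 m

Intermediate values are displayed rounded, and all working math runs at exact precision. Rounded once at the end, at four significant figures.
Convert: Sliding distance L = v·t = 0.4780 m/s × 219.3 s = 104.8 m.
Convert: Contact area A = 0.02643 m × 0.008609 m = 2.275e-04 m².
As SI base values: W = 509.8 N, H = 8.013e+08 Pa, K = 1.385e-07.
The Archard volume V = K·W·L/H = 1.385e-07 · 509.8 · 104.8 / 8.013e+08 = 9.237e-12 m³.
Depth of wear h = V/A = 9.237e-12 / 2.275e-04 = 4.059e-08 m.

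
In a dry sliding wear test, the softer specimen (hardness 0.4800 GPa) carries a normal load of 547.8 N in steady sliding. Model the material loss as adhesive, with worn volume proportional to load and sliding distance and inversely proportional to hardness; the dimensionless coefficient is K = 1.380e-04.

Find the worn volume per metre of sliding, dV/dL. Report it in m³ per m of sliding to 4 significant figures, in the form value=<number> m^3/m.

Each operation holds full precision. Intermediate values appear rounded, and one last rounding, at 4 significant digits.
Hardness H = 0.4800 GPa = 4.800e+08 Pa.
Working in SI base units: W = 547.8 N, H = 4.800e+08 Pa, K = 1.380e-04.
Volumetric rate dV/dL = K·W/H (independent of L): 1.380e-04 · 547.8 / 4.800e+08 = 1.575e-10 m³/m.

value=1.575e-10 m^3/m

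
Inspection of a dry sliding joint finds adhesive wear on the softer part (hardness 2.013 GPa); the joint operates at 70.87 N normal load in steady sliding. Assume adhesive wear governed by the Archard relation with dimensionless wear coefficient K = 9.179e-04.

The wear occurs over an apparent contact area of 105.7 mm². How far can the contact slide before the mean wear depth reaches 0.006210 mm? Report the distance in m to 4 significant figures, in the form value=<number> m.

The computation holds full precision; the intermediates appear rounded. Rounded just once to four significant digits.
Convert: Hardness H = 2.013 GPa = 2.013e+09 Pa.
Convert: Contact area A = 105.7 mm² = 1.057e-04 m².
Convert: Depth limit h_lim = 0.006210 mm = 6.210e-06 m.
Expressed in SI base units: W = 70.87 N, H = 2.013e+09 Pa, K = 9.179e-04.
At the depth limit, V_lim = h_lim·A = 6.210e-06 · 1.057e-04 = 6.564e-10 m³.
Inverting, life L = V_lim·H/(K·W) = 6.564e-10 · 2.013e+09 / (9.179e-04 · 70.87) = 20.31 m.

value=20.31 m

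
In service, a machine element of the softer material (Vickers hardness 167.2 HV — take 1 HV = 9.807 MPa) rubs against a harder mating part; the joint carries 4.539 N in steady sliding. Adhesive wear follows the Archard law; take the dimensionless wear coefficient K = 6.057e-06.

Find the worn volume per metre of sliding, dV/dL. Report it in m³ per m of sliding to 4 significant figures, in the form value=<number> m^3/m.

The intermediates appear rounded, and all arithmetic carries full float precision. Rounded once at the end: four significant figures.
Convert: Hardness H = 167.2 HV × 9.807 MPa/HV = 1640 MPa = 1.640e+09 Pa.
In SI base units, W = 4.539 N, H = 1.640e+09 Pa, K = 6.057e-06.
Rate of wear dV/dL = K·W/H: 6.057e-06 · 4.539 / 1.640e+09 = 1.677e-14 m³/m.

value=1.677e-14 m^3/m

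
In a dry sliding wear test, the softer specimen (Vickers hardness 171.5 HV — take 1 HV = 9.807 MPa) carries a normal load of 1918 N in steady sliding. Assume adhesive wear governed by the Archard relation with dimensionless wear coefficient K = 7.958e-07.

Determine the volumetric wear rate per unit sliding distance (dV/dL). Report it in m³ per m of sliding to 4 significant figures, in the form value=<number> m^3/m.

value=9.075e-13 m^3/m

All arithmetic carries full float precision — intermediate values are displayed rounded, and one final rounding: four significant digits.
Convert: Hardness H = 171.5 HV × 9.807 MPa/HV = 1682 MPa = 1.682e+09 Pa.
Working in SI base units: W = 1918 N, H = 1.682e+09 Pa, K = 7.958e-07.
Volumetric rate dV/dL = K·W/H, per unit distance: 7.958e-07 · 1918 / 1.682e+09 = 9.075e-13 m³/m.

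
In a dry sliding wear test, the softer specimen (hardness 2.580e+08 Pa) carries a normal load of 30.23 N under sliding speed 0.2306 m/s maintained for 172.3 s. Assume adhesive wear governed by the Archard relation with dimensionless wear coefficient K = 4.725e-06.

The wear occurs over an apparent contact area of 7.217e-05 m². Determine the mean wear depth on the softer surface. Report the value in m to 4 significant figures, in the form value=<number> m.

All arithmetic runs at exact precision; intermediates are displayed rounded; one last rounding, at 4 significant figures.
Convert: Sliding distance L = v·t = 0.2306 m/s × 172.3 s = 39.73 m.
In SI base units: W = 30.23 N, H = 2.580e+08 Pa, K = 4.725e-06.
Worn volume V = K·W·L/H = 4.725e-06 · 30.23 · 39.73 / 2.580e+08 = 2.200e-11 m³.
Average depth h = V/A = 2.200e-11 / 7.217e-05 = 3.048e-07 m.

value=3.048e-07 m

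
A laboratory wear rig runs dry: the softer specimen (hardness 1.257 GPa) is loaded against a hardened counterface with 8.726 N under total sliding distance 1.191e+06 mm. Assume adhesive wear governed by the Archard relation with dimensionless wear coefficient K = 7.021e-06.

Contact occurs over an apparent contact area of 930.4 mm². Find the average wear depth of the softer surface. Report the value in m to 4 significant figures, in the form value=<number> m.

Every step runs at full precision, and quoted intermediates are rounded. Rounded just once to 4 significant figures.
Path length L = 1.191e+06 mm = 1191 m.
Hardness H = 1.257 GPa = 1.257e+09 Pa.
Contact area A = 930.4 mm² = 9.304e-04 m².
Working in SI base units: W = 8.726 N, H = 1.257e+09 Pa, K = 7.021e-06.
Archard volume V = K·W·L/H = 7.021e-06 · 8.726 · 1191 / 1.257e+09 = 5.805e-11 m³.
Depth h = V/A = 5.805e-11 / 9.304e-04 = 6.239e-08 m.

value=6.239e-08 m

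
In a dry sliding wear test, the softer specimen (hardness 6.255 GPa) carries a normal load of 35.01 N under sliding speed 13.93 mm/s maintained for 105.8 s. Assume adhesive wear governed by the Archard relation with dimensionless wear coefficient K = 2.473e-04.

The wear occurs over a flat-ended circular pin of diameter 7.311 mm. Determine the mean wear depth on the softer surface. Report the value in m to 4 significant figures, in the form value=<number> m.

The computation holds full float precision — intermediates are displayed rounded, and a single final rounding: four significant digits.
Sliding speed v = 13.93 mm/s = 0.01393 m/s. Distance covered L = v·t = 0.01393 m/s × 105.8 s = 1.474 m.
Hardness H = 6.255 GPa = 6.255e+09 Pa.
Pin diameter d = 7.311 mm = 0.007311 m. Contact area A = π·d²/4 = π·(0.007311 m)²/4 = 4.198e-05 m².
Working in SI base units: W = 35.01 N, H = 6.255e+09 Pa, K = 2.473e-04.
Archard volume V = K·W·L/H = 2.473e-04 · 35.01 · 1.474 / 6.255e+09 = 2.040e-12 m³.
Depth h = V/A = 2.040e-12 / 4.198e-05 = 4.859e-08 m.

value=4.859e-08 m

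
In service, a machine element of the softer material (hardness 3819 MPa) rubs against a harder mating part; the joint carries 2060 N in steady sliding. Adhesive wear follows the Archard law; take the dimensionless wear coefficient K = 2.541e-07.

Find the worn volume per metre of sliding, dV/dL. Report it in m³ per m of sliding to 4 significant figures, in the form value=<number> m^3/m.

All arithmetic carries full float precision. Intermediate values are printed rounded — rounded just once to four significant digits.
Hardness H = 3819 MPa = 3.819e+09 Pa.
In SI base units, W = 2060 N, H = 3.819e+09 Pa, K = 2.541e-07.
Volumetric rate dV/dL = K·W/H (no L dependence): 2.541e-07 · 2060 / 3.819e+09 = 1.371e-13 m³/m.

value=1.371e-13 m^3/m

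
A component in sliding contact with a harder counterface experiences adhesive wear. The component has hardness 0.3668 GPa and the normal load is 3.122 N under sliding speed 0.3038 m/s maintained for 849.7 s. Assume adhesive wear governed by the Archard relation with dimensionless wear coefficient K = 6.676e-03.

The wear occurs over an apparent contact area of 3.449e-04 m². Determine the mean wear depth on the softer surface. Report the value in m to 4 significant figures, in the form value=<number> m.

value=4.253e-05 m

Intermediate values are displayed rounded. The algebra carries full precision, and a lone final rounding: four significant digits.
Convert: Distance L = v·t = 0.3038 m/s × 849.7 s = 258.1 m.
Convert: Hardness H = 0.3668 GPa = 3.668e+08 Pa.
SI base units throughout: W = 3.122 N, H = 3.668e+08 Pa, K = 6.676e-03.
Volume removed: V = K·W·L/H = 6.676e-03 · 3.122 · 258.1 / 3.668e+08 = 1.467e-08 m³.
Average depth h = V/A = 1.467e-08 / 3.449e-04 = 4.253e-05 m.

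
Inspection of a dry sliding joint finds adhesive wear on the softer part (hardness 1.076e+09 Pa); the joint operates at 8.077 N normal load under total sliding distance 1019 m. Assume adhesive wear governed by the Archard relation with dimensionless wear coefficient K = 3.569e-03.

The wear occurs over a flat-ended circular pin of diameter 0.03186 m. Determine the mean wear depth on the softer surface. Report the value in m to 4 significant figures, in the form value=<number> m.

value=3.424e-05 m

Quoted intermediates are rounded; all arithmetic carries full precision — one final rounding, at four significant figures.
Convert: Contact area A = π·d²/4 = π·(0.03186 m)²/4 = 7.972e-04 m².
Expressed in SI base units: W = 8.077 N, H = 1.076e+09 Pa, K = 3.569e-03.
Archard volume V = K·W·L/H = 3.569e-03 · 8.077 · 1019 / 1.076e+09 = 2.730e-08 m³.
Wear depth h = V/A = 2.730e-08 / 7.972e-04 = 3.424e-05 m.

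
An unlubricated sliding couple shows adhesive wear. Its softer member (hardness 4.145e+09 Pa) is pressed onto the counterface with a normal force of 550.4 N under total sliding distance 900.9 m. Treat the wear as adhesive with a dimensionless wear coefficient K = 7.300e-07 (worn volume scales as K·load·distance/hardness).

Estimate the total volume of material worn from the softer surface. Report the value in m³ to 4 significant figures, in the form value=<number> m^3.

Quoted intermediates are rounded; all working math carries exact precision. Rounded once at the end: four significant figures.
As SI base values: W = 550.4 N, H = 4.145e+09 Pa, K = 7.300e-07.
Wear volume V = K·W·L/H = 7.300e-07 · 550.4 · 900.9 / 4.145e+09 = 8.733e-11 m³.

value=8.733e-11 m^3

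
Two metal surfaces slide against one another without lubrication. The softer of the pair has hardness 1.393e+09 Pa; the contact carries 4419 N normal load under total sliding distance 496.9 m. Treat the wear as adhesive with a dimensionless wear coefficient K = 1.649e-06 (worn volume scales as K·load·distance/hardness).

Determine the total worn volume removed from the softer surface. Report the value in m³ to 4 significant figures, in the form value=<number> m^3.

value=2.599e-09 m^3

Quoted intermediates are rounded; all arithmetic maintains exact precision, and one final rounding: 4 significant figures.
Working in SI base units: W = 4419 N, H = 1.393e+09 Pa, K = 1.649e-06.
Volume removed: V = K·W·L/H = 1.649e-06 · 4419 · 496.9 / 1.393e+09 = 2.599e-09 m³.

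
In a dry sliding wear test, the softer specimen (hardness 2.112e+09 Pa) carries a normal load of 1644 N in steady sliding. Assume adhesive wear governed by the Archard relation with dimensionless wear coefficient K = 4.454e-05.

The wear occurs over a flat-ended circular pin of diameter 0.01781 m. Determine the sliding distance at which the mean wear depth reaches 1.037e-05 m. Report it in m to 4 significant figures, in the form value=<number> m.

Intermediates are shown rounded. Each operation maintains full precision, and rounded once at the end to four significant figures.
Contact area A = π·d²/4 = π·(0.01781 m)²/4 = 2.491e-04 m².
SI base units throughout: W = 1644 N, H = 2.112e+09 Pa, K = 4.454e-05.
Allowed volume V_lim = h_lim·A = 1.037e-05 · 2.491e-04 = 2.583e-09 m³.
Inverting, life L = V_lim·H/(K·W) = 2.583e-09 · 2.112e+09 / (4.454e-05 · 1644) = 74.51 m.

value=74.51 m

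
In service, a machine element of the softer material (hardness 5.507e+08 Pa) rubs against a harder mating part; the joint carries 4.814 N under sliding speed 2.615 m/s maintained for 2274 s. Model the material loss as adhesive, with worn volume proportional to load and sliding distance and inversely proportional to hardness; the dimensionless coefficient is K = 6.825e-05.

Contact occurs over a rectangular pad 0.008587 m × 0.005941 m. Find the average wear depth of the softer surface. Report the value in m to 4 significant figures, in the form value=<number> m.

The computation holds exact precision, and intermediate values are printed rounded; one final rounding: 4 significant figures.
Convert: Distance covered L = v·t = 2.615 m/s × 2274 s = 5947 m.
Convert: Contact area A = 0.008587 m × 0.005941 m = 5.102e-05 m².
Expressed in SI base units: W = 4.814 N, H = 5.507e+08 Pa, K = 6.825e-05.
Archard volume V = K·W·L/H = 6.825e-05 · 4.814 · 5947 / 5.507e+08 = 3.548e-09 m³.
Depth of wear h = V/A = 3.548e-09 / 5.102e-05 = 6.954e-05 m.

value=6.954e-05 m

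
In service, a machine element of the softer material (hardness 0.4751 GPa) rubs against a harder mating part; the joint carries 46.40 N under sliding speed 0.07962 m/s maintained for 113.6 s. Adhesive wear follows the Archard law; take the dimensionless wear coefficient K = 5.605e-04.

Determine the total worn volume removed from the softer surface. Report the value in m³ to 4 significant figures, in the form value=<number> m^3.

value=4.951e-10 m^3

Every step keeps exact precision — intermediate values are displayed rounded. Rounded once at the end, at 4 significant figures.
Convert: Sliding distance L = v·t = 0.07962 m/s × 113.6 s = 9.045 m.
Convert: Hardness H = 0.4751 GPa = 4.751e+08 Pa.
Working in SI base units: W = 46.40 N, H = 4.751e+08 Pa, K = 5.605e-04.
The Archard volume V = K·W·L/H = 5.605e-04 · 46.40 · 9.045 / 4.751e+08 = 4.951e-10 m³.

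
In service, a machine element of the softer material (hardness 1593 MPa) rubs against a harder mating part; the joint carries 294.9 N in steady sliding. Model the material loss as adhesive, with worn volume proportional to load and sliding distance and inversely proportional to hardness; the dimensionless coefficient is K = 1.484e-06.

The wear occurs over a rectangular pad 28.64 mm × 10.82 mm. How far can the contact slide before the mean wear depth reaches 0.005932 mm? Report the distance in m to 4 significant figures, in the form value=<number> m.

Each operation keeps full precision — intermediate values appear rounded. Rounded just once: four significant figures.
Hardness H = 1593 MPa = 1.593e+09 Pa.
Pad sides 28.64 mm × 10.82 mm = 0.02864 m × 0.01082 m. Contact area A = 0.02864 m × 0.01082 m = 3.099e-04 m².
Depth limit h_lim = 0.005932 mm = 5.932e-06 m.
As SI base values: W = 294.9 N, H = 1.593e+09 Pa, K = 1.484e-06.
Limit volume V_lim = h_lim·A = 5.932e-06 · 3.099e-04 = 1.838e-09 m³.
Life L = V_lim·H/(K·W) = 1.838e-09 · 1.593e+09 / (1.484e-06 · 294.9) = 6691 m.

value=6691 m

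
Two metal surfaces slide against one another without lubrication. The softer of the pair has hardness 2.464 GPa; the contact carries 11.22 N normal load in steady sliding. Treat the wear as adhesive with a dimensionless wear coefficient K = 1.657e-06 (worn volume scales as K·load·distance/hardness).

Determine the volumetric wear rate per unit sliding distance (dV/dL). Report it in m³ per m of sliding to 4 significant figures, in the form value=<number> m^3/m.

The intermediates appear rounded. The computation maintains exact precision, and rounded once at the end, at four significant figures.
Hardness H = 2.464 GPa = 2.464e+09 Pa.
In SI base units: W = 11.22 N, H = 2.464e+09 Pa, K = 1.657e-06.
Sliding wear rate dV/dL = K·W/H — distance-free: 1.657e-06 · 11.22 / 2.464e+09 = 7.545e-15 m³/m.

value=7.545e-15 m^3/m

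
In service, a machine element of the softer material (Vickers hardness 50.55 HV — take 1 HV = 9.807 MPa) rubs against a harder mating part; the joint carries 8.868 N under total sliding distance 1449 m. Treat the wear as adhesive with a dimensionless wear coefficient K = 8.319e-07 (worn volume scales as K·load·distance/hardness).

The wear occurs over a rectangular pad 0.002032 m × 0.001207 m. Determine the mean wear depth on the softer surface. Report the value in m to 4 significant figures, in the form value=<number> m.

All arithmetic holds full float precision, and the intermediates are printed rounded, and rounded just once, at four significant figures.
Hardness H = 50.55 HV × 9.807 MPa/HV = 495.7 MPa = 4.957e+08 Pa.
Contact area A = 0.002032 m × 0.001207 m = 2.453e-06 m².
In SI base units, W = 8.868 N, H = 4.957e+08 Pa, K = 8.319e-07.
The Archard volume V = K·W·L/H = 8.319e-07 · 8.868 · 1449 / 4.957e+08 = 2.156e-11 m³.
Mean wear depth h = V/A = 2.156e-11 / 2.453e-06 = 8.792e-06 m.

value=8.792e-06 m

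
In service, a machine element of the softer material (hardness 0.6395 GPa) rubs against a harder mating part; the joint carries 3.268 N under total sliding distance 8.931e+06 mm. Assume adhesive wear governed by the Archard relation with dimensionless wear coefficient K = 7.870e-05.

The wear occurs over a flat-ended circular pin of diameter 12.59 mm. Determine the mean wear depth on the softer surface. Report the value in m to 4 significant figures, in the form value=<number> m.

Displayed values are rounded. The algebra runs at full precision. Rounded just once to four significant figures.
Convert: Total distance L = 8.931e+06 mm = 8931 m.
Convert: Hardness H = 0.6395 GPa = 6.395e+08 Pa.
Convert: Pin diameter d = 12.59 mm = 0.01259 m. Contact area A = π·d²/4 = π·(0.01259 m)²/4 = 1.245e-04 m².
Working in SI base units: W = 3.268 N, H = 6.395e+08 Pa, K = 7.870e-05.
By Archard's law, V = K·W·L/H = 7.870e-05 · 3.268 · 8931 / 6.395e+08 = 3.592e-09 m³.
Mean wear depth h = V/A = 3.592e-09 / 1.245e-04 = 2.885e-05 m.

value=2.885e-05 m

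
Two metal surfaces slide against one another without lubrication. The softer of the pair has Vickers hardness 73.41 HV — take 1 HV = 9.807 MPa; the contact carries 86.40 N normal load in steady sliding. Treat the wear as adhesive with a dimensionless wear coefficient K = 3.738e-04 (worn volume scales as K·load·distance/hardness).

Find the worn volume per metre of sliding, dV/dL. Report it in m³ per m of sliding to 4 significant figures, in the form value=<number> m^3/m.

The algebra carries full precision — intermediates are displayed rounded; one final rounding, at four significant digits.
Convert: Hardness H = 73.41 HV × 9.807 MPa/HV = 719.9 MPa = 7.199e+08 Pa.
Working in SI base units: W = 86.40 N, H = 7.199e+08 Pa, K = 3.738e-04.
Wear rate dV/dL = K·W/H — distance-free: 3.738e-04 · 86.40 / 7.199e+08 = 4.486e-11 m³/m.

value=4.486e-11 m^3/m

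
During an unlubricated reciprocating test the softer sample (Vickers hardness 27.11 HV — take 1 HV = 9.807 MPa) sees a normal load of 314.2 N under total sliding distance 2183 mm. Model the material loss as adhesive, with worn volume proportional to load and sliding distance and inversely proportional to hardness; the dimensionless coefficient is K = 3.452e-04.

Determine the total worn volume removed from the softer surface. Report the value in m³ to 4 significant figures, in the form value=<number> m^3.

value=8.906e-10 m^3

All working math carries full float precision, and printed values are rounded; rounded just once to four significant digits.
Convert: Distance covered L = 2183 mm = 2.183 m.
Convert: Hardness H = 27.11 HV × 9.807 MPa/HV = 265.9 MPa = 2.659e+08 Pa.
Collected in SI base units: W = 314.2 N, H = 2.659e+08 Pa, K = 3.452e-04.
Volume removed: V = K·W·L/H = 3.452e-04 · 314.2 · 2.183 / 2.659e+08 = 8.906e-10 m³.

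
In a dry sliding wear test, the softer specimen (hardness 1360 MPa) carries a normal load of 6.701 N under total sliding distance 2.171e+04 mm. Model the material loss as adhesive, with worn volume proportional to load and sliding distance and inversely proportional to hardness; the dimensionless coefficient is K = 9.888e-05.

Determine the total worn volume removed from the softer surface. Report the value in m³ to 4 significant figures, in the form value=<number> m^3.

Intermediates are printed rounded, and all arithmetic holds exact precision; rounded just once: four significant figures.
Distance L = 2.171e+04 mm = 21.71 m.
Hardness H = 1360 MPa = 1.360e+09 Pa.
SI base units throughout: W = 6.701 N, H = 1.360e+09 Pa, K = 9.888e-05.
Apply Archard: V = K·W·L/H = 9.888e-05 · 6.701 · 21.71 / 1.360e+09 = 1.058e-11 m³.

value=1.058e-11 m^3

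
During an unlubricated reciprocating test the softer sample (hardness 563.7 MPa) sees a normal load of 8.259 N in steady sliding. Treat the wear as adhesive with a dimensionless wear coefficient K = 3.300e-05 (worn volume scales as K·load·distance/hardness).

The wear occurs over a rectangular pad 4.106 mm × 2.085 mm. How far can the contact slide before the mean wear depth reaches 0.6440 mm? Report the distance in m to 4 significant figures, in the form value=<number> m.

value=1.140e+04 m

The computation holds full precision — intermediates are displayed rounded, and one final rounding, at 4 significant figures.
Hardness H = 563.7 MPa = 5.637e+08 Pa.
Pad sides 4.106 mm × 2.085 mm = 0.004106 m × 0.002085 m. Contact area A = 0.004106 m × 0.002085 m = 8.561e-06 m².
Depth limit h_lim = 0.6440 mm = 6.440e-04 m.
Restated in SI base units: W = 8.259 N, H = 5.637e+08 Pa, K = 3.300e-05.
Permissible volume V_lim = h_lim·A = 6.440e-04 · 8.561e-06 = 5.513e-09 m³.
Thus life L = V_lim·H/(K·W) = 5.513e-09 · 5.637e+08 / (3.300e-05 · 8.259) = 1.140e+04 m.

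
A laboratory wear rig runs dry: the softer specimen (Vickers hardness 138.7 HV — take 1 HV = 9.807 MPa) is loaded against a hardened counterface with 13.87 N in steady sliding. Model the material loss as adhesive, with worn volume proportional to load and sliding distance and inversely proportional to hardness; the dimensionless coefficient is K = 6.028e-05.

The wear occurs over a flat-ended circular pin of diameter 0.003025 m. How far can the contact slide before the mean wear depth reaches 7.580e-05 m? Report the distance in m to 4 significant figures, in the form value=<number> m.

value=886.3 m

The computation runs at exact precision. Intermediate values are displayed rounded. Rounded just once, at four significant digits.
Convert: Hardness H = 138.7 HV × 9.807 MPa/HV = 1360 MPa = 1.360e+09 Pa.
Convert: Contact area A = π·d²/4 = π·(0.003025 m)²/4 = 7.187e-06 m².
In SI base units, W = 13.87 N, H = 1.360e+09 Pa, K = 6.028e-05.
Wearable volume V_lim = h_lim·A = 7.580e-05 · 7.187e-06 = 5.448e-10 m³.
Sliding life L = V_lim·H/(K·W) = 5.448e-10 · 1.360e+09 / (6.028e-05 · 13.87) = 886.3 m.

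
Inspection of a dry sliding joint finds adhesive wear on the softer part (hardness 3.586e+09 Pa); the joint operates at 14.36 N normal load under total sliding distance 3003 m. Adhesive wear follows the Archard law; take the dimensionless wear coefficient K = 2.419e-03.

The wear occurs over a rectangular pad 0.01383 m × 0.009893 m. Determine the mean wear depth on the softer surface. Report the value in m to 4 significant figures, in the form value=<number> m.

Intermediates appear rounded; each operation keeps full precision; one last rounding: four significant digits.
Contact area A = 0.01383 m × 0.009893 m = 1.368e-04 m².
In SI base units, W = 14.36 N, H = 3.586e+09 Pa, K = 2.419e-03.
Worn volume V = K·W·L/H = 2.419e-03 · 14.36 · 3003 / 3.586e+09 = 2.909e-08 m³.
Wear depth h = V/A = 2.909e-08 / 1.368e-04 = 2.126e-04 m.

value=2.126e-04 m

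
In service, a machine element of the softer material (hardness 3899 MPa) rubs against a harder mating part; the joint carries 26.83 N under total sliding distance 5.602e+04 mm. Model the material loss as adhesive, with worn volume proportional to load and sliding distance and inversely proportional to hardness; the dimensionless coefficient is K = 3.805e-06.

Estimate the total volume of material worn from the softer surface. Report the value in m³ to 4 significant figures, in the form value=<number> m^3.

value=1.467e-12 m^3

All arithmetic runs at full float precision — intermediates are printed rounded; a single final rounding: four significant digits.
Convert: Path length L = 5.602e+04 mm = 56.02 m.
Convert: Hardness H = 3899 MPa = 3.899e+09 Pa.
Working in SI base units: W = 26.83 N, H = 3.899e+09 Pa, K = 3.805e-06.
Archard volume V = K·W·L/H = 3.805e-06 · 26.83 · 56.02 / 3.899e+09 = 1.467e-12 m³.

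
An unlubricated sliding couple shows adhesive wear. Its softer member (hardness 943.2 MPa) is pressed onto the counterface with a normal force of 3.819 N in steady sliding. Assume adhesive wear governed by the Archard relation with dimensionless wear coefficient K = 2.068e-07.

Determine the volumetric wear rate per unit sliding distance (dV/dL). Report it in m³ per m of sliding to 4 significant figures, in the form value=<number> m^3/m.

Each operation holds full precision, and intermediate values are displayed rounded — a single final rounding: 4 significant figures.
Convert: Hardness H = 943.2 MPa = 9.432e+08 Pa.
Collected in SI base units: W = 3.819 N, H = 9.432e+08 Pa, K = 2.068e-07.
Volumetric rate dV/dL = K·W/H (independent of L): 2.068e-07 · 3.819 / 9.432e+08 = 8.373e-16 m³/m.

value=8.373e-16 m^3/m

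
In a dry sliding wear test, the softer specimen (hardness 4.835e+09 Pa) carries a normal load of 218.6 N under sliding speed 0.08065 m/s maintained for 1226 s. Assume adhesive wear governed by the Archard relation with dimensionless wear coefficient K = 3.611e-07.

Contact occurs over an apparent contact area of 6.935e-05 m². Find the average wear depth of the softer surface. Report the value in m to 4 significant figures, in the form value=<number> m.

value=2.328e-08 m

The intermediates are printed rounded, and all arithmetic runs at full float precision, and rounded once at the end, at 4 significant figures.
Convert: Total distance L = v·t = 0.08065 m/s × 1226 s = 98.88 m.
In SI base units, W = 218.6 N, H = 4.835e+09 Pa, K = 3.611e-07.
Volume removed: V = K·W·L/H = 3.611e-07 · 218.6 · 98.88 / 4.835e+09 = 1.614e-12 m³.
Mean depth h = V/A = 1.614e-12 / 6.935e-05 = 2.328e-08 m.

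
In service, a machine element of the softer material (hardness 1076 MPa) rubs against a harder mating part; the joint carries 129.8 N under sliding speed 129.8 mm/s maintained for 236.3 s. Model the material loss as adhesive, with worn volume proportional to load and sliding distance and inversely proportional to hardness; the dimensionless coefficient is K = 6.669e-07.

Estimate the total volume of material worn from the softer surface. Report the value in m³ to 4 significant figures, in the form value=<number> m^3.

value=2.468e-12 m^3

All working math carries full float precision; shown intermediates are rounded — a lone final rounding to 4 significant digits.
Sliding speed v = 129.8 mm/s = 0.1298 m/s. Distance covered L = v·t = 0.1298 m/s × 236.3 s = 30.67 m.
Hardness H = 1076 MPa = 1.076e+09 Pa.
Collected in SI base units: W = 129.8 N, H = 1.076e+09 Pa, K = 6.669e-07.
Archard relation: V = K·W·L/H = 6.669e-07 · 129.8 · 30.67 / 1.076e+09 = 2.468e-12 m³.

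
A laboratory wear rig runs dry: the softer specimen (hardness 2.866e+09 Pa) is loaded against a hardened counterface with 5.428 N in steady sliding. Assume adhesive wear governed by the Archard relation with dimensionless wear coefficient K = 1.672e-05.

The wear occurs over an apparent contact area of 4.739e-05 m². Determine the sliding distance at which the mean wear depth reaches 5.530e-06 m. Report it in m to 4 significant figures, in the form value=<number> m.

Intermediates are displayed rounded. All arithmetic holds full float precision — one final rounding to four significant figures.
In SI base units: W = 5.428 N, H = 2.866e+09 Pa, K = 1.672e-05.
At the depth limit, V_lim = h_lim·A = 5.530e-06 · 4.739e-05 = 2.621e-10 m³.
Thus life L = V_lim·H/(K·W) = 2.621e-10 · 2.866e+09 / (1.672e-05 · 5.428) = 8276 m.

value=8276 m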